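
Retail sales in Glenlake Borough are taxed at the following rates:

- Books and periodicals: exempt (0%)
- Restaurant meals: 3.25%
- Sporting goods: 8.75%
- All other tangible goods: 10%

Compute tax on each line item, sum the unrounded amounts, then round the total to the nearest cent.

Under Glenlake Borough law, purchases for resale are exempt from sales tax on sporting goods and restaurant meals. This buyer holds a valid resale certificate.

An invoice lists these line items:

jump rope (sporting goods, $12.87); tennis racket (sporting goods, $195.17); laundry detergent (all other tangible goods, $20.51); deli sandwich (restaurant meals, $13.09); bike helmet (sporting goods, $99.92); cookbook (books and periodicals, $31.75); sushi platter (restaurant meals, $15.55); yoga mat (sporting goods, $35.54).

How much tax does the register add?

Jump rope $12.87: sporting goods, buyer-exempt → 0% → $0.00
Tennis racket $195.17: sporting goods, buyer-exempt → 0% → $0.00
Laundry detergent $20.51: all other tangible goods → 10% → $2.051
Deli sandwich $13.09: restaurant meals, buyer-exempt → 0% → $0.00
Bike helmet $99.92: sporting goods, buyer-exempt → 0% → $0.00
Cookbook $31.75: books and periodicals → 0% → $0.00
Sushi platter $15.55: restaurant meals, buyer-exempt → 0% → $0.00
Yoga mat $35.54: sporting goods, buyer-exempt → 0% → $0.00
Unrounded tax sum = $2.051 → $2.05

$2.05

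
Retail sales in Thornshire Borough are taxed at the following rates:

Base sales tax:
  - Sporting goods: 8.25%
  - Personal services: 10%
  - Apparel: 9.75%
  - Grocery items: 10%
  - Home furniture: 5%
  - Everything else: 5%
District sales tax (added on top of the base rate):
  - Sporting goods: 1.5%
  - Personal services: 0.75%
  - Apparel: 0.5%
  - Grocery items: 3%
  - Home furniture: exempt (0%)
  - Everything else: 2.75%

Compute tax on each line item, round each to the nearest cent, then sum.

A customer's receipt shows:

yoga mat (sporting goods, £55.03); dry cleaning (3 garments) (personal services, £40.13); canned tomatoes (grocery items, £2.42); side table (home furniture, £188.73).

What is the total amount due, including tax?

Yoga mat £55.03: sporting goods → 8.25% + 1.5% district = 9.75% → £5.37
Dry cleaning (3 garments) £40.13: personal services → 10% + 0.75% district = 10.75% → £4.31
Canned tomatoes £2.42: grocery items → 10% + 3% district = 13% → £0.31
Side table £188.73: home furniture → 5% + 0% district = 5% → £9.44
Subtotal = £286.31; tax = £19.43; total due = £305.74

£305.74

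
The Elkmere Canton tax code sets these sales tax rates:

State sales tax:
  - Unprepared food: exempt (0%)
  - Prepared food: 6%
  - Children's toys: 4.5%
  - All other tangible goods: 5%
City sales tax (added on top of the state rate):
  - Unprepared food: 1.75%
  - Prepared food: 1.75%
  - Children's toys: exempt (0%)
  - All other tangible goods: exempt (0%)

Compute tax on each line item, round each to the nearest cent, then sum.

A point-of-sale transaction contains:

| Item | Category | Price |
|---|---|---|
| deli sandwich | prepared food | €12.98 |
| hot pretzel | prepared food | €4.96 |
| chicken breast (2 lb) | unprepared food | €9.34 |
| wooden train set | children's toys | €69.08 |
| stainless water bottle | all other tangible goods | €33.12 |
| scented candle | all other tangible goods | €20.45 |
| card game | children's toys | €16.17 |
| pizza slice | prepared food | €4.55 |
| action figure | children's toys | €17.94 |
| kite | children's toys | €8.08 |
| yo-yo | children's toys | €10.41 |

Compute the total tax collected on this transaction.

Deli sandwich €12.98: prepared food → 6% + 1.75% city = 7.75% → €1.01
Hot pretzel €4.96: prepared food → 6% + 1.75% city = 7.75% → €0.38
Chicken breast (2 lb) €9.34: unprepared food → 0% + 1.75% city = 1.75% → €0.16
Wooden train set €69.08: children's toys → 4.5% + 0% city = 4.5% → €3.11
Stainless water bottle €33.12: all other tangible goods → 5% + 0% city = 5% → €1.66
Scented candle €20.45: all other tangible goods → 5% + 0% city = 5% → €1.02
Card game €16.17: children's toys → 4.5% + 0% city = 4.5% → €0.73
Pizza slice €4.55: prepared food → 6% + 1.75% city = 7.75% → €0.35
Action figure €17.94: children's toys → 4.5% + 0% city = 4.5% → €0.81
Kite €8.08: children's toys → 4.5% + 0% city = 4.5% → €0.36
Yo-yo €10.41: children's toys → 4.5% + 0% city = 4.5% → €0.47
Total tax = €1.01 + €0.38 + €0.16 + €3.11 + €1.66 + €1.02 + €0.73 + €0.35 + €0.81 + €0.36 + €0.47 = €10.06

€10.06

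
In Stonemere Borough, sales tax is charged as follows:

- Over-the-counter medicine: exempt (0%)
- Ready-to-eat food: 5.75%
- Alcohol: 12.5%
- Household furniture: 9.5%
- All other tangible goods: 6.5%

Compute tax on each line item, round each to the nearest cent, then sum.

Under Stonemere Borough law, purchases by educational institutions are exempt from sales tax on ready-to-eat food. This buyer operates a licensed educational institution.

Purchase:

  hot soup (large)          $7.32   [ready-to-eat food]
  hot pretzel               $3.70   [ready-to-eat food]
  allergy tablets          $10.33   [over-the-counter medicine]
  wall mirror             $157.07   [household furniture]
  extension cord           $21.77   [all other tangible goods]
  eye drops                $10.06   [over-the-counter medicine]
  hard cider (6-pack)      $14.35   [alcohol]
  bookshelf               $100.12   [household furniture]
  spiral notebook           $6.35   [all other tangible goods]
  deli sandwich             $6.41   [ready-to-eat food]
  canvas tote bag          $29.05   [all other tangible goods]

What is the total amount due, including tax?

Hot soup (large) $7.32: ready-to-eat food, buyer-exempt → 0% → $0.00
Hot pretzel $3.70: ready-to-eat food, buyer-exempt → 0% → $0.00
Allergy tablets $10.33: over-the-counter medicine → 0% → $0.00
Wall mirror $157.07: household furniture → 9.5% → $14.92
Extension cord $21.77: all other tangible goods → 6.5% → $1.42
Eye drops $10.06: over-the-counter medicine → 0% → $0.00
Hard cider (6-pack) $14.35: alcohol → 12.5% → $1.79
Bookshelf $100.12: household furniture → 9.5% → $9.51
Spiral notebook $6.35: all other tangible goods → 6.5% → $0.41
Deli sandwich $6.41: ready-to-eat food, buyer-exempt → 0% → $0.00
Canvas tote bag $29.05: all other tangible goods → 6.5% → $1.89
Subtotal = $366.53; tax = $29.94; total due = $396.47

$396.47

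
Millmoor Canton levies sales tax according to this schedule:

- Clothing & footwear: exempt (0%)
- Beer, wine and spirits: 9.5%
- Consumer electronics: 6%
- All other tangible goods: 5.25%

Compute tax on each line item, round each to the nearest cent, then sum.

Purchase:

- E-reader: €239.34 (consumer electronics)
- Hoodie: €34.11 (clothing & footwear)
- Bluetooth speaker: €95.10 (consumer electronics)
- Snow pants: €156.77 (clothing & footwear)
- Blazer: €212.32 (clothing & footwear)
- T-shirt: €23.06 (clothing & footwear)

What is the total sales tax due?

E-reader €239.34: consumer electronics → 6% → €14.36
Hoodie €34.11: clothing & footwear → 0% → €0.00
Bluetooth speaker €95.10: consumer electronics → 6% → €5.71
Snow pants €156.77: clothing & footwear → 0% → €0.00
Blazer €212.32: clothing & footwear → 0% → €0.00
T-shirt €23.06: clothing & footwear → 0% → €0.00
Total tax = €14.36 + €5.71 = €20.07

€20.07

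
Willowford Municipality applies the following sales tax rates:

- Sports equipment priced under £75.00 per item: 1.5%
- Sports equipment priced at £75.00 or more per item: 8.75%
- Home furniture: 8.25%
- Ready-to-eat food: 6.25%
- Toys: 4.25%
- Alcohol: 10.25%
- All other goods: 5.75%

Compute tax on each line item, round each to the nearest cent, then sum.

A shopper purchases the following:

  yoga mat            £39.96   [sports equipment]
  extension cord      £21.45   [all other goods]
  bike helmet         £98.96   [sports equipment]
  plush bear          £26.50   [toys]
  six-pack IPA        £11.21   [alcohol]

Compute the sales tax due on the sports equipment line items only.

£9.26

Yoga mat £39.96: sports equipment, under £75.00 → 1.5% → £0.60
Bike helmet £98.96: sports equipment, £75.00 or more → 8.75% → £8.66
Tax on sports equipment = £0.60 + £8.66 = £9.26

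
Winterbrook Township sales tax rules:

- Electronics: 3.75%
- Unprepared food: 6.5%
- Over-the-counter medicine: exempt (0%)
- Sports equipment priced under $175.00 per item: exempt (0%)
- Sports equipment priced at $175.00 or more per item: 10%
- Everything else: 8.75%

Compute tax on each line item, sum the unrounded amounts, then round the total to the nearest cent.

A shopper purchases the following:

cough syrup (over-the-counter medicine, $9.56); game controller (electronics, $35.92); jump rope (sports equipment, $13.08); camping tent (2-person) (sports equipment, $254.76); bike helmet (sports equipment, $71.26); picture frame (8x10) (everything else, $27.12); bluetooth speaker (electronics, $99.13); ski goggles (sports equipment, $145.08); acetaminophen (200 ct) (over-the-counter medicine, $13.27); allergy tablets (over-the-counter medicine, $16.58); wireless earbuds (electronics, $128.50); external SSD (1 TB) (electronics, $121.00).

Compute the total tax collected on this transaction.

$42.27

Cough syrup $9.56: over-the-counter medicine → 0% → $0.00
Game controller $35.92: electronics → 3.75% → $1.347
Jump rope $13.08: sports equipment, under $175.00 → 0% → $0.00
Camping tent (2-person) $254.76: sports equipment, $175.00 or more → 10% → $25.476
Bike helmet $71.26: sports equipment, under $175.00 → 0% → $0.00
Picture frame (8x10) $27.12: everything else → 8.75% → $2.373
Bluetooth speaker $99.13: electronics → 3.75% → $3.717375
Ski goggles $145.08: sports equipment, under $175.00 → 0% → $0.00
Acetaminophen (200 ct) $13.27: over-the-counter medicine → 0% → $0.00
Allergy tablets $16.58: over-the-counter medicine → 0% → $0.00
Wireless earbuds $128.50: electronics → 3.75% → $4.81875
External SSD (1 TB) $121.00: electronics → 3.75% → $4.5375
Unrounded tax sum = $42.269625 → $42.27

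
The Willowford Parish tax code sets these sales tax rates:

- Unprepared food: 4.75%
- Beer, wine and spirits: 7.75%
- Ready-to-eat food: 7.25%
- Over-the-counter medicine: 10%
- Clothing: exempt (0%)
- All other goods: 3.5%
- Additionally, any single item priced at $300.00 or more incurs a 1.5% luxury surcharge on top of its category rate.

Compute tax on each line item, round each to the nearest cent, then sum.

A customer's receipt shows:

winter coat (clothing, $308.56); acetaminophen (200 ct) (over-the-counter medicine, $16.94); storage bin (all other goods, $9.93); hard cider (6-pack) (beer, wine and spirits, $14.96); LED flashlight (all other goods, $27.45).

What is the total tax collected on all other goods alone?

$1.31

Storage bin $9.93: all other goods → 3.5% → $0.35
LED flashlight $27.45: all other goods → 3.5% → $0.96
Tax on all other goods = $0.35 + $0.96 = $1.31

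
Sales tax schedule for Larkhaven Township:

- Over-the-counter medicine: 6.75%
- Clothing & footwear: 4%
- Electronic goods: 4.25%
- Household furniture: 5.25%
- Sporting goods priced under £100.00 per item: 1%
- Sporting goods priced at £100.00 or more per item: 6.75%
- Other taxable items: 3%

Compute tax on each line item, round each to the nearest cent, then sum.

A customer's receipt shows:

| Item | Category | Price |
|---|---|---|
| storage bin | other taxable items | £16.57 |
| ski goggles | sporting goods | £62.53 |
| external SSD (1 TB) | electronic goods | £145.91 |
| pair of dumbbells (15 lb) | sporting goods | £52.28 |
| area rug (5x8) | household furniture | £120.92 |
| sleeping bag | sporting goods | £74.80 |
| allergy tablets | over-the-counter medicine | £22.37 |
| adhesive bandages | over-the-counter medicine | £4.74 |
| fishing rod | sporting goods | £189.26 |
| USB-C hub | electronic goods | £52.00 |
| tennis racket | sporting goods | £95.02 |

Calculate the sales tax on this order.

Storage bin £16.57: other taxable items → 3% → £0.50
Ski goggles £62.53: sporting goods, under £100.00 → 1% → £0.63
External SSD (1 TB) £145.91: electronic goods → 4.25% → £6.20
Pair of dumbbells (15 lb) £52.28: sporting goods, under £100.00 → 1% → £0.52
Area rug (5x8) £120.92: household furniture → 5.25% → £6.35
Sleeping bag £74.80: sporting goods, under £100.00 → 1% → £0.75
Allergy tablets £22.37: over-the-counter medicine → 6.75% → £1.51
Adhesive bandages £4.74: over-the-counter medicine → 6.75% → £0.32
Fishing rod £189.26: sporting goods, £100.00 or more → 6.75% → £12.78
USB-C hub £52.00: electronic goods → 4.25% → £2.21
Tennis racket £95.02: sporting goods, under £100.00 → 1% → £0.95
Total tax = £0.50 + £0.63 + £6.20 + £0.52 + £6.35 + £0.75 + £1.51 + £0.32 + £12.78 + £2.21 + £0.95 = £32.72

£32.72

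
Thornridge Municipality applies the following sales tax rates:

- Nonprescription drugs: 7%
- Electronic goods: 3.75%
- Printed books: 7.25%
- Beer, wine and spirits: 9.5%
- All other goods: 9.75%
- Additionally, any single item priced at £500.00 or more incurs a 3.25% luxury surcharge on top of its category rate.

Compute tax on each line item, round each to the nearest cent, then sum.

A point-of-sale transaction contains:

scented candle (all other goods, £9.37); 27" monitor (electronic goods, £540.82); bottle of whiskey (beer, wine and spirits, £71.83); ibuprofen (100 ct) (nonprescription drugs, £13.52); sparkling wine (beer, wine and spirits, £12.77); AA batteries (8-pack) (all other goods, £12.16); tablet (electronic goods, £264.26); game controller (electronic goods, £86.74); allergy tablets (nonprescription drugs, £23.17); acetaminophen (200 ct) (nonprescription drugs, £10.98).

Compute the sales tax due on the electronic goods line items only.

£51.02

27" monitor £540.82: electronic goods → 3.75% + 3.25% surcharge = 7% → £37.86
Tablet £264.26: electronic goods → 3.75% → £9.91
Game controller £86.74: electronic goods → 3.75% → £3.25
Tax on electronic goods = £37.86 + £9.91 + £3.25 = £51.02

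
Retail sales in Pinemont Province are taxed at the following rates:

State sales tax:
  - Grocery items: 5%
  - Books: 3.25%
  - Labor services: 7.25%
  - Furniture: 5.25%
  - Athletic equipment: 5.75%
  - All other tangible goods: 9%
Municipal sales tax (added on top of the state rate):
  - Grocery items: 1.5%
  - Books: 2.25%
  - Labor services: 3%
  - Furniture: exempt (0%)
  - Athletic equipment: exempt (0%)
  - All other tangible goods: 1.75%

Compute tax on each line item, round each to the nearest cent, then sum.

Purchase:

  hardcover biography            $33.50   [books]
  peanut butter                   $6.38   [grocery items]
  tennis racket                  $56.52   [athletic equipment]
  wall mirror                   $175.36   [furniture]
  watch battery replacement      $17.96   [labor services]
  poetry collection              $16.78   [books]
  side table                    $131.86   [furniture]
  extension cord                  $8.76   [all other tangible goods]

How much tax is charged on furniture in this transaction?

$16.13

Wall mirror $175.36: furniture → 5.25% + 0% municipal = 5.25% → $9.21
Side table $131.86: furniture → 5.25% + 0% municipal = 5.25% → $6.92
Tax on furniture = $9.21 + $6.92 = $16.13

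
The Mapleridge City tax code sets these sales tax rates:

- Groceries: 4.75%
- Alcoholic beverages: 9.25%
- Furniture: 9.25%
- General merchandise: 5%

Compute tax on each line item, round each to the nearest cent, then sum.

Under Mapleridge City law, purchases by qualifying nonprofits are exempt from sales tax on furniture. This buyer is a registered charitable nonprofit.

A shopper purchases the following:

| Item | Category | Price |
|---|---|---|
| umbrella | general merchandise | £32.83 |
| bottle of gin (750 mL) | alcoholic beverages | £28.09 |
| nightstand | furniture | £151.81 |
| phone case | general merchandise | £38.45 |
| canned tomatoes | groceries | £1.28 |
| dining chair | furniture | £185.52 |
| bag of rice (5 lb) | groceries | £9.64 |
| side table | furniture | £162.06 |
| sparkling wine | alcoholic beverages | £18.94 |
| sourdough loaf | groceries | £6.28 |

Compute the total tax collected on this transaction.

Umbrella £32.83: general merchandise → 5% → £1.64
Bottle of gin (750 mL) £28.09: alcoholic beverages → 9.25% → £2.60
Nightstand £151.81: furniture, buyer-exempt → 0% → £0.00
Phone case £38.45: general merchandise → 5% → £1.92
Canned tomatoes £1.28: groceries → 4.75% → £0.06
Dining chair £185.52: furniture, buyer-exempt → 0% → £0.00
Bag of rice (5 lb) £9.64: groceries → 4.75% → £0.46
Side table £162.06: furniture, buyer-exempt → 0% → £0.00
Sparkling wine £18.94: alcoholic beverages → 9.25% → £1.75
Sourdough loaf £6.28: groceries → 4.75% → £0.30
Total tax = £1.64 + £2.60 + £1.92 + £0.06 + £0.46 + £1.75 + £0.30 = £8.73

£8.73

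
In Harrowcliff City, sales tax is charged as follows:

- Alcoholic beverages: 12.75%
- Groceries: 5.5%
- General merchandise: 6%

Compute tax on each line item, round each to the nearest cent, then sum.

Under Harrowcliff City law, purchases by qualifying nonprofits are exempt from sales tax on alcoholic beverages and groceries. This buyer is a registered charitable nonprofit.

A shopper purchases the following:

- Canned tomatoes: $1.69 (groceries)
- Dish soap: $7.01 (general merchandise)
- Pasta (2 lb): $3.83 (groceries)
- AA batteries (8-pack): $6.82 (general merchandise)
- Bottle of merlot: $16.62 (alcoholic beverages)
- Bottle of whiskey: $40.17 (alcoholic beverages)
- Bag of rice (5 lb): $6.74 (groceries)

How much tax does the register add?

$0.83

Canned tomatoes $1.69: groceries, buyer-exempt → 0% → $0.00
Dish soap $7.01: general merchandise → 6% → $0.42
Pasta (2 lb) $3.83: groceries, buyer-exempt → 0% → $0.00
AA batteries (8-pack) $6.82: general merchandise → 6% → $0.41
Bottle of merlot $16.62: alcoholic beverages, buyer-exempt → 0% → $0.00
Bottle of whiskey $40.17: alcoholic beverages, buyer-exempt → 0% → $0.00
Bag of rice (5 lb) $6.74: groceries, buyer-exempt → 0% → $0.00
Total tax = $0.42 + $0.41 = $0.83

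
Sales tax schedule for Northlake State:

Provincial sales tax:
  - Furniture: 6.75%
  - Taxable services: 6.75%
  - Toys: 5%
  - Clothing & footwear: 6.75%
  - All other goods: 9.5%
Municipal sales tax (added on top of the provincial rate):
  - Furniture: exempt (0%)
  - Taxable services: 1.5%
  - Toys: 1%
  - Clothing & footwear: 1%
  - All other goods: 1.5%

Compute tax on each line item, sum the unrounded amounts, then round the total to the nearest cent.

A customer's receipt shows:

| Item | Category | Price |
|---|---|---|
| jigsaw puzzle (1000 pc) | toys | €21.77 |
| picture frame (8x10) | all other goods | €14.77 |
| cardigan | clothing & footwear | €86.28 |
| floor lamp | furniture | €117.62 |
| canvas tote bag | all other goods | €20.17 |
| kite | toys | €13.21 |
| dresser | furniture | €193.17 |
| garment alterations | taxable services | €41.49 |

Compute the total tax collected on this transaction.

Jigsaw puzzle (1000 pc) €21.77: toys → 5% + 1% municipal = 6% → €1.3062
Picture frame (8x10) €14.77: all other goods → 9.5% + 1.5% municipal = 11% → €1.6247
Cardigan €86.28: clothing & footwear → 6.75% + 1% municipal = 7.75% → €6.6867
Floor lamp €117.62: furniture → 6.75% + 0% municipal = 6.75% → €7.93935
Canvas tote bag €20.17: all other goods → 9.5% + 1.5% municipal = 11% → €2.2187
Kite €13.21: toys → 5% + 1% municipal = 6% → €0.7926
Dresser €193.17: furniture → 6.75% + 0% municipal = 6.75% → €13.038975
Garment alterations €41.49: taxable services → 6.75% + 1.5% municipal = 8.25% → €3.422925
Unrounded tax sum = €37.03015 → €37.03

€37.03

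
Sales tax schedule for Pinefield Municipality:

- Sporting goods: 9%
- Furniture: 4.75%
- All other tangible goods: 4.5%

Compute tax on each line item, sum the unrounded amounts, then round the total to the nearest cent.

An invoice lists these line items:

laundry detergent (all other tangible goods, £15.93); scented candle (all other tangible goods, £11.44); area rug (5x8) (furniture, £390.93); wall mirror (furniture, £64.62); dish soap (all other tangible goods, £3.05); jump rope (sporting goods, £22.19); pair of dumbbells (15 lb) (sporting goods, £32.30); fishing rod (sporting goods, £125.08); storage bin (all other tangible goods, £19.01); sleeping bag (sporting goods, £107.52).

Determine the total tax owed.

Laundry detergent £15.93: all other tangible goods → 4.5% → £0.71685
Scented candle £11.44: all other tangible goods → 4.5% → £0.5148
Area rug (5x8) £390.93: furniture → 4.75% → £18.569175
Wall mirror £64.62: furniture → 4.75% → £3.06945
Dish soap £3.05: all other tangible goods → 4.5% → £0.13725
Jump rope £22.19: sporting goods → 9% → £1.9971
Pair of dumbbells (15 lb) £32.30: sporting goods → 9% → £2.907
Fishing rod £125.08: sporting goods → 9% → £11.2572
Storage bin £19.01: all other tangible goods → 4.5% → £0.85545
Sleeping bag £107.52: sporting goods → 9% → £9.6768
Unrounded tax sum = £49.701075 → £49.70

£49.70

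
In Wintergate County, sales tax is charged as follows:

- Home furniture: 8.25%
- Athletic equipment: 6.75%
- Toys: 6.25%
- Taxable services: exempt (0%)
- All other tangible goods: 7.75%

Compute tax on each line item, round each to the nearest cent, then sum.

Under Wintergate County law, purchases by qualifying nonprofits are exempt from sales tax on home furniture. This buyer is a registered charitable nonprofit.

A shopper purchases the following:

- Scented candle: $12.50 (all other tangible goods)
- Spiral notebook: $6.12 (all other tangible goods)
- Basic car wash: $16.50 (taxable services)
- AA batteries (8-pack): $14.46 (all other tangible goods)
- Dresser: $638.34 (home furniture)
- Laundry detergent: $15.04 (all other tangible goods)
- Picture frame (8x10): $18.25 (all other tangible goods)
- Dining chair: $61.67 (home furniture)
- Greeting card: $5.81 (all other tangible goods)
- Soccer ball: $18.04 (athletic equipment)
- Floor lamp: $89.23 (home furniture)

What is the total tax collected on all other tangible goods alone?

$5.59

Scented candle $12.50: all other tangible goods → 7.75% → $0.97
Spiral notebook $6.12: all other tangible goods → 7.75% → $0.47
AA batteries (8-pack) $14.46: all other tangible goods → 7.75% → $1.12
Laundry detergent $15.04: all other tangible goods → 7.75% → $1.17
Picture frame (8x10) $18.25: all other tangible goods → 7.75% → $1.41
Greeting card $5.81: all other tangible goods → 7.75% → $0.45
Tax on all other tangible goods = $0.97 + $0.47 + $1.12 + $1.17 + $1.41 + $0.45 = $5.59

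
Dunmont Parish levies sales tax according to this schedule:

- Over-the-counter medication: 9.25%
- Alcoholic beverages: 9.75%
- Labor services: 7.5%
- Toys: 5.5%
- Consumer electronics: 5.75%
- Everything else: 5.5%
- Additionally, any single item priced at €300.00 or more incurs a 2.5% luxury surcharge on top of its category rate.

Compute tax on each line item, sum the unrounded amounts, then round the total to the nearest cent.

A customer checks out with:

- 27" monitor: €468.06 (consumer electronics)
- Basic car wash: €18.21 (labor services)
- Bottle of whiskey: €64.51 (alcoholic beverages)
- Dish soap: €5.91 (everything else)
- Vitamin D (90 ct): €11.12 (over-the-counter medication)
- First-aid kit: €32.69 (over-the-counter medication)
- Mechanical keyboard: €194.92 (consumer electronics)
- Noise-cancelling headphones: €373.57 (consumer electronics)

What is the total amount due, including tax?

€1261.67

27" monitor €468.06: consumer electronics → 5.75% + 2.5% surcharge = 8.25% → €38.61495
Basic car wash €18.21: labor services → 7.5% → €1.36575
Bottle of whiskey €64.51: alcoholic beverages → 9.75% → €6.289725
Dish soap €5.91: everything else → 5.5% → €0.32505
Vitamin D (90 ct) €11.12: over-the-counter medication → 9.25% → €1.0286
First-aid kit €32.69: over-the-counter medication → 9.25% → €3.023825
Mechanical keyboard €194.92: consumer electronics → 5.75% → €11.2079
Noise-cancelling headphones €373.57: consumer electronics → 5.75% + 2.5% surcharge = 8.25% → €30.819525
Subtotal = €1168.99; unrounded tax = €92.675325 → €92.68; total due = €1261.67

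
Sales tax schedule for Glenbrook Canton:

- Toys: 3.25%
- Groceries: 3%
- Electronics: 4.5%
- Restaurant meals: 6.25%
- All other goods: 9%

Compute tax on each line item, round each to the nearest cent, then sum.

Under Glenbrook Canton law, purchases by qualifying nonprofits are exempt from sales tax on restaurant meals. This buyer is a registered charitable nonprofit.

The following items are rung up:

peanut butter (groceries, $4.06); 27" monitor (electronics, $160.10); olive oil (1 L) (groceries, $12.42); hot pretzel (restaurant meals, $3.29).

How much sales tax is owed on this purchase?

Peanut butter $4.06: groceries → 3% → $0.12
27" monitor $160.10: electronics → 4.5% → $7.20
Olive oil (1 L) $12.42: groceries → 3% → $0.37
Hot pretzel $3.29: restaurant meals, buyer-exempt → 0% → $0.00
Total tax = $0.12 + $7.20 + $0.37 = $7.69

$7.69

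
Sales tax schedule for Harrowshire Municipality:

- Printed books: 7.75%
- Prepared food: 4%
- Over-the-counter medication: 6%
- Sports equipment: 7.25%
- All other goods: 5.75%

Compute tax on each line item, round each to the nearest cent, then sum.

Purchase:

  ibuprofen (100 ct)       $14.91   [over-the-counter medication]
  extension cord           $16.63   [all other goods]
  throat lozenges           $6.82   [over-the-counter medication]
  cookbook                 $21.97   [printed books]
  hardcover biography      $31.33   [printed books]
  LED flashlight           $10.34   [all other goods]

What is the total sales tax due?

$6.98

Ibuprofen (100 ct) $14.91: over-the-counter medication → 6% → $0.89
Extension cord $16.63: all other goods → 5.75% → $0.96
Throat lozenges $6.82: over-the-counter medication → 6% → $0.41
Cookbook $21.97: printed books → 7.75% → $1.70
Hardcover biography $31.33: printed books → 7.75% → $2.43
LED flashlight $10.34: all other goods → 5.75% → $0.59
Total tax = $0.89 + $0.96 + $0.41 + $1.70 + $2.43 + $0.59 = $6.98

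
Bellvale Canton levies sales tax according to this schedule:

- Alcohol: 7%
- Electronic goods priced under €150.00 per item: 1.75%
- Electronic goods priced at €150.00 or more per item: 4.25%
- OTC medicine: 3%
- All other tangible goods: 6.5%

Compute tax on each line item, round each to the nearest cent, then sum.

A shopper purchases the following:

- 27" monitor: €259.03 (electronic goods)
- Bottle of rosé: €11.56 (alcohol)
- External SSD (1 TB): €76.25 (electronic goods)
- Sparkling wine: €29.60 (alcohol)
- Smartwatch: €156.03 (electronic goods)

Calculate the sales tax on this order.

27" monitor €259.03: electronic goods, €150.00 or more → 4.25% → €11.01
Bottle of rosé €11.56: alcohol → 7% → €0.81
External SSD (1 TB) €76.25: electronic goods, under €150.00 → 1.75% → €1.33
Sparkling wine €29.60: alcohol → 7% → €2.07
Smartwatch €156.03: electronic goods, €150.00 or more → 4.25% → €6.63
Total tax = €11.01 + €0.81 + €1.33 + €2.07 + €6.63 = €21.85

€21.85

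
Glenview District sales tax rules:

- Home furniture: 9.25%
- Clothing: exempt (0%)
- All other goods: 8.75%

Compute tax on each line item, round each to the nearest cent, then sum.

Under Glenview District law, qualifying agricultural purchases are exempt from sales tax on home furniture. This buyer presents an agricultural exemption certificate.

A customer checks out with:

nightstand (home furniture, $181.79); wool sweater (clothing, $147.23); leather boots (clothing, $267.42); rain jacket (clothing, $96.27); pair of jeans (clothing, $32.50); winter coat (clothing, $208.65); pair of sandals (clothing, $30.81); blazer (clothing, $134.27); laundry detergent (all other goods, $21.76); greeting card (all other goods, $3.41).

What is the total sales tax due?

$2.20

Nightstand $181.79: home furniture, buyer-exempt → 0% → $0.00
Wool sweater $147.23: clothing → 0% → $0.00
Leather boots $267.42: clothing → 0% → $0.00
Rain jacket $96.27: clothing → 0% → $0.00
Pair of jeans $32.50: clothing → 0% → $0.00
Winter coat $208.65: clothing → 0% → $0.00
Pair of sandals $30.81: clothing → 0% → $0.00
Blazer $134.27: clothing → 0% → $0.00
Laundry detergent $21.76: all other goods → 8.75% → $1.90
Greeting card $3.41: all other goods → 8.75% → $0.30
Total tax = $1.90 + $0.30 = $2.20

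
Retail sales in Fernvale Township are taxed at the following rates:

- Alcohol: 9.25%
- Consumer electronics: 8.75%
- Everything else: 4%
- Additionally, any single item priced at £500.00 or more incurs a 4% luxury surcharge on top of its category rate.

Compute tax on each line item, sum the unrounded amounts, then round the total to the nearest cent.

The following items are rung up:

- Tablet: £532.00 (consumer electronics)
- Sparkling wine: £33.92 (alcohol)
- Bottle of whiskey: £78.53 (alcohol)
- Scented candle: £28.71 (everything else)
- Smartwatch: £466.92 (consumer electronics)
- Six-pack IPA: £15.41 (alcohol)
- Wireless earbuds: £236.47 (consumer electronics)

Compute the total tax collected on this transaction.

Tablet £532.00: consumer electronics → 8.75% + 4% surcharge = 12.75% → £67.83
Sparkling wine £33.92: alcohol → 9.25% → £3.1376
Bottle of whiskey £78.53: alcohol → 9.25% → £7.264025
Scented candle £28.71: everything else → 4% → £1.1484
Smartwatch £466.92: consumer electronics → 8.75% → £40.8555
Six-pack IPA £15.41: alcohol → 9.25% → £1.425425
Wireless earbuds £236.47: consumer electronics → 8.75% → £20.691125
Unrounded tax sum = £142.352075 → £142.35

£142.35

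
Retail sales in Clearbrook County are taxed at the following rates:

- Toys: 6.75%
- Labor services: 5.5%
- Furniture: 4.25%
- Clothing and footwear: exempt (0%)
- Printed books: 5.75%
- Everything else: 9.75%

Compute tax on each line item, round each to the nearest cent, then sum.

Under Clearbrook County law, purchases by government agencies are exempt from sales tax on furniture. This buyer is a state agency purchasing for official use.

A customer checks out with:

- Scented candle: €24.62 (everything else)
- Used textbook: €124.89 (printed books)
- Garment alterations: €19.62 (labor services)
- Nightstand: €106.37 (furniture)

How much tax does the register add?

Scented candle €24.62: everything else → 9.75% → €2.40
Used textbook €124.89: printed books → 5.75% → €7.18
Garment alterations €19.62: labor services → 5.5% → €1.08
Nightstand €106.37: furniture, buyer-exempt → 0% → €0.00
Total tax = €2.40 + €7.18 + €1.08 = €10.66

€10.66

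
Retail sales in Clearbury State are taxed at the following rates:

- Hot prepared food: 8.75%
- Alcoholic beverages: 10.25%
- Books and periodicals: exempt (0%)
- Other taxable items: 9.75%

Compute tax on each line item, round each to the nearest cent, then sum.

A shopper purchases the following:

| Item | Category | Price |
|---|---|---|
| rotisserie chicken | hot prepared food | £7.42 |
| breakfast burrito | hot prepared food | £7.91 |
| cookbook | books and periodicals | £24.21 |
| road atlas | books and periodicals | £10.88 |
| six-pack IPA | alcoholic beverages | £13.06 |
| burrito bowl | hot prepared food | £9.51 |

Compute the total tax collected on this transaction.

Rotisserie chicken £7.42: hot prepared food → 8.75% → £0.65
Breakfast burrito £7.91: hot prepared food → 8.75% → £0.69
Cookbook £24.21: books and periodicals → 0% → £0.00
Road atlas £10.88: books and periodicals → 0% → £0.00
Six-pack IPA £13.06: alcoholic beverages → 10.25% → £1.34
Burrito bowl £9.51: hot prepared food → 8.75% → £0.83
Total tax = £0.65 + £0.69 + £1.34 + £0.83 = £3.51

£3.51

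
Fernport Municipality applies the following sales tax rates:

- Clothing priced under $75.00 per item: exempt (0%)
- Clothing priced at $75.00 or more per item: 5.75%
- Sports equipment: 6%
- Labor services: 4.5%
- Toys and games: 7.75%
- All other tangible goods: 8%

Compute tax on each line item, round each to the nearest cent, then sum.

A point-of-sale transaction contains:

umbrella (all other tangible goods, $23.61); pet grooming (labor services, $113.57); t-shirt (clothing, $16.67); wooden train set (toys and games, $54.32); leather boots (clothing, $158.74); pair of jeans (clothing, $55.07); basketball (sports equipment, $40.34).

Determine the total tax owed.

Umbrella $23.61: all other tangible goods → 8% → $1.89
Pet grooming $113.57: labor services → 4.5% → $5.11
T-shirt $16.67: clothing, under $75.00 → 0% → $0.00
Wooden train set $54.32: toys and games → 7.75% → $4.21
Leather boots $158.74: clothing, $75.00 or more → 5.75% → $9.13
Pair of jeans $55.07: clothing, under $75.00 → 0% → $0.00
Basketball $40.34: sports equipment → 6% → $2.42
Total tax = $1.89 + $5.11 + $4.21 + $9.13 + $2.42 = $22.76

$22.76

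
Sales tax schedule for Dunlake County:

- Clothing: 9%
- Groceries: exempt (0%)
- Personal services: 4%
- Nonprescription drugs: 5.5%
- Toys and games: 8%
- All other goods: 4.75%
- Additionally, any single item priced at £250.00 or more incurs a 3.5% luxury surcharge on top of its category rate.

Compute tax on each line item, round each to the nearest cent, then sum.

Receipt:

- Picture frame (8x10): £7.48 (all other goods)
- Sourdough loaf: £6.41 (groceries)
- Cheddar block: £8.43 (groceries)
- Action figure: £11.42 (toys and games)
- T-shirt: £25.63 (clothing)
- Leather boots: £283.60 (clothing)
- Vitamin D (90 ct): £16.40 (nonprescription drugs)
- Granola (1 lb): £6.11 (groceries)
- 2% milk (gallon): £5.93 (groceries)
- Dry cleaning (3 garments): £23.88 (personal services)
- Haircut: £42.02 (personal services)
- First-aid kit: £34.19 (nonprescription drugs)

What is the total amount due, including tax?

£515.95

Picture frame (8x10) £7.48: all other goods → 4.75% → £0.36
Sourdough loaf £6.41: groceries → 0% → £0.00
Cheddar block £8.43: groceries → 0% → £0.00
Action figure £11.42: toys and games → 8% → £0.91
T-shirt £25.63: clothing → 9% → £2.31
Leather boots £283.60: clothing → 9% + 3.5% surcharge = 12.5% → £35.45
Vitamin D (90 ct) £16.40: nonprescription drugs → 5.5% → £0.90
Granola (1 lb) £6.11: groceries → 0% → £0.00
2% milk (gallon) £5.93: groceries → 0% → £0.00
Dry cleaning (3 garments) £23.88: personal services → 4% → £0.96
Haircut £42.02: personal services → 4% → £1.68
First-aid kit £34.19: nonprescription drugs → 5.5% → £1.88
Subtotal = £471.50; tax = £44.45; total due = £515.95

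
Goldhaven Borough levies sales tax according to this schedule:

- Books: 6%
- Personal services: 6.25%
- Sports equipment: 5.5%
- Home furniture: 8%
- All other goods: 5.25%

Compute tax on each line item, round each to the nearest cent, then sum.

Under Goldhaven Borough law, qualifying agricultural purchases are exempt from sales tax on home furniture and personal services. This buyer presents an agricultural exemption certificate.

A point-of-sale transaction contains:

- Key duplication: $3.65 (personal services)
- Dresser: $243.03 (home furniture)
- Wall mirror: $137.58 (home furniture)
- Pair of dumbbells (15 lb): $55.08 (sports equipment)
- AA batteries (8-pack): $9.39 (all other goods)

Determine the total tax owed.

$3.52

Key duplication $3.65: personal services, buyer-exempt → 0% → $0.00
Dresser $243.03: home furniture, buyer-exempt → 0% → $0.00
Wall mirror $137.58: home furniture, buyer-exempt → 0% → $0.00
Pair of dumbbells (15 lb) $55.08: sports equipment → 5.5% → $3.03
AA batteries (8-pack) $9.39: all other goods → 5.25% → $0.49
Total tax = $3.03 + $0.49 = $3.52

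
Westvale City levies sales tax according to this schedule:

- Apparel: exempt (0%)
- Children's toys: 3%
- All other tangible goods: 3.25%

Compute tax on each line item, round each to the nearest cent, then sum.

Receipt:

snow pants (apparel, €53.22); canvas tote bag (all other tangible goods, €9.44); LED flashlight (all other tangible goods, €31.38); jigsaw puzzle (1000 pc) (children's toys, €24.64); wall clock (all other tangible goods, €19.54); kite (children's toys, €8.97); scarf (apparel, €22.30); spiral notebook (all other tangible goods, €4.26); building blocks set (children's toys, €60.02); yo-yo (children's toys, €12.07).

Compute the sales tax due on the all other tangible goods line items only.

€2.11

Canvas tote bag €9.44: all other tangible goods → 3.25% → €0.31
LED flashlight €31.38: all other tangible goods → 3.25% → €1.02
Wall clock €19.54: all other tangible goods → 3.25% → €0.64
Spiral notebook €4.26: all other tangible goods → 3.25% → €0.14
Tax on all other tangible goods = €0.31 + €1.02 + €0.64 + €0.14 = €2.11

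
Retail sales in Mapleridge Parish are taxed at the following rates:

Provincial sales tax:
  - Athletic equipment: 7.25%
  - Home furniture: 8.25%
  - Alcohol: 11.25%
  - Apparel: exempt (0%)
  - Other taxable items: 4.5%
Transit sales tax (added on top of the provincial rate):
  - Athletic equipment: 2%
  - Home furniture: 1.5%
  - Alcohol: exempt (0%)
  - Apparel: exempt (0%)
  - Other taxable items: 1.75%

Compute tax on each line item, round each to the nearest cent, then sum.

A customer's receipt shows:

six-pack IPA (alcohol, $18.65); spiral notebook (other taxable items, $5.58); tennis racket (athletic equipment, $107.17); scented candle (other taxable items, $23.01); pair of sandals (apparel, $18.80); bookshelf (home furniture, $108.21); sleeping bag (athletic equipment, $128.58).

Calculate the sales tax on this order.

Six-pack IPA $18.65: alcohol → 11.25% + 0% transit = 11.25% → $2.10
Spiral notebook $5.58: other taxable items → 4.5% + 1.75% transit = 6.25% → $0.35
Tennis racket $107.17: athletic equipment → 7.25% + 2% transit = 9.25% → $9.91
Scented candle $23.01: other taxable items → 4.5% + 1.75% transit = 6.25% → $1.44
Pair of sandals $18.80: apparel → 0% + 0% transit = 0% → $0.00
Bookshelf $108.21: home furniture → 8.25% + 1.5% transit = 9.75% → $10.55
Sleeping bag $128.58: athletic equipment → 7.25% + 2% transit = 9.25% → $11.89
Total tax = $2.10 + $0.35 + $9.91 + $1.44 + $10.55 + $11.89 = $36.24

$36.24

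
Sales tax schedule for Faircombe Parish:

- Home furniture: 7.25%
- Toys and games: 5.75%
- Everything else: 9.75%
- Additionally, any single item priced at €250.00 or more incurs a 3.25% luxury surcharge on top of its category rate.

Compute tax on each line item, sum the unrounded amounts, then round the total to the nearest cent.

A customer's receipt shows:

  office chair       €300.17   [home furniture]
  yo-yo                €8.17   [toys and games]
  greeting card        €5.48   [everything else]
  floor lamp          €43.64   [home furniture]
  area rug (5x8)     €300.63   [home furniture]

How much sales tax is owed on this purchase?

Office chair €300.17: home furniture → 7.25% + 3.25% surcharge = 10.5% → €31.51785
Yo-yo €8.17: toys and games → 5.75% → €0.469775
Greeting card €5.48: everything else → 9.75% → €0.5343
Floor lamp €43.64: home furniture → 7.25% → €3.1639
Area rug (5x8) €300.63: home furniture → 7.25% + 3.25% surcharge = 10.5% → €31.56615
Unrounded tax sum = €67.251975 → €67.25

€67.25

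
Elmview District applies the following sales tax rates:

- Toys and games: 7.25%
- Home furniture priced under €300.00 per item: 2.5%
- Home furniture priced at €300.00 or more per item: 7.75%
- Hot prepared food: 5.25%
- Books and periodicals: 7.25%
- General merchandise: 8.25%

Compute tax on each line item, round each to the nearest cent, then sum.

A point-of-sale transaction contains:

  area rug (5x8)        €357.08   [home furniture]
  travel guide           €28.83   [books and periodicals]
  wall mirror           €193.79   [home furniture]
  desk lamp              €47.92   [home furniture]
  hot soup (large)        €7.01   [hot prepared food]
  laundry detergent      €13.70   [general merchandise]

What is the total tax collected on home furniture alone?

€33.71

Area rug (5x8) €357.08: home furniture, €300.00 or more → 7.75% → €27.67
Wall mirror €193.79: home furniture, under €300.00 → 2.5% → €4.84
Desk lamp €47.92: home furniture, under €300.00 → 2.5% → €1.20
Tax on home furniture = €27.67 + €4.84 + €1.20 = €33.71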